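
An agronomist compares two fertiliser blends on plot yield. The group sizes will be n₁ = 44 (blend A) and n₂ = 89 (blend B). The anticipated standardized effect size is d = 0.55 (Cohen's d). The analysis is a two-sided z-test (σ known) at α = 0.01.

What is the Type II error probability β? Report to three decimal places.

Noncentrality parameter: δ = d / √(1/n₁ + 1/n₂) = 0.55 / √(1/44 + 1/89) = 2.9844
Two-sided α = 0.01 → critical value z_{0.005} = 2.576.
Power = Φ(δ − 2.576) + Φ(−δ − 2.576) = Φ(0.409) + Φ(-5.560) = 0.6586 + 0.0000 = 0.6586.
Type II error: β = 1 − power = 1 − 0.6586 = 0.3414.

β ≈ 0.341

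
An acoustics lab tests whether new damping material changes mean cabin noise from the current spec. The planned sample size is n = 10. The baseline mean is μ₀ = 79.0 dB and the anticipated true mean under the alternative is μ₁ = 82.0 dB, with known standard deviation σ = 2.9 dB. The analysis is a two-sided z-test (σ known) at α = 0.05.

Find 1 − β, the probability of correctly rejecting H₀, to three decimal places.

Power ≈ 0.905

Standardized effect: d = |μ₁ − μ₀| / σ = |82.0 − 79.0| / 2.9 = 1.0345
Noncentrality parameter: δ = d·√n = 1.0345 × √10 = 3.2713
Critical value for a two-sided test at α = 0.05: z_{α/2} = 1.960.
Power = Φ(δ − 1.960) + Φ(−δ − 1.960) = Φ(1.311) + Φ(-5.231) = 0.9051 + 0.0000 = 0.9051.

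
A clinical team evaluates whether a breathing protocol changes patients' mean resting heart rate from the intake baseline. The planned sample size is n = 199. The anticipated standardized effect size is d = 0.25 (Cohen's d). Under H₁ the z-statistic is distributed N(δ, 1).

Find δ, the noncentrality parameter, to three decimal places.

δ ≈ 3.527

δ = d·√n = 0.25 × √199 = 3.5267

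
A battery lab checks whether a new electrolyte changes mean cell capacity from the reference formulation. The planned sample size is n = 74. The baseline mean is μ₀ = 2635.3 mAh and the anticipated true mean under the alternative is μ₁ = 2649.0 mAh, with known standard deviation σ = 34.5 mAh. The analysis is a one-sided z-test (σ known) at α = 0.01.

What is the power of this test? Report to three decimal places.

Power ≈ 0.862

Standardized effect: d = |μ₁ − μ₀| / σ = |2649.0 − 2635.3| / 34.5 = 0.3971
Noncentrality parameter: δ = d·√n = 0.3971 × √74 = 3.4160
One-sided α = 0.01 → critical value z_{0.01} = 2.326.
Power = Φ(δ − 2.326) = Φ(1.090) = 0.8621.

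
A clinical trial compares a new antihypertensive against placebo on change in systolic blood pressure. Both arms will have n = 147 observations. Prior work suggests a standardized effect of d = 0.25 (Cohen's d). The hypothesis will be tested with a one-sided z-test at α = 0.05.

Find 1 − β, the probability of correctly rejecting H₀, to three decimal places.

Noncentrality parameter: δ = d·√(n/2) = 0.25 × √(147/2) = 2.1433
One-sided α = 0.05 → critical value z_{0.05} = 1.645.
Power = Φ(δ − 1.645) = Φ(0.498) = 0.6909.

Power ≈ 0.691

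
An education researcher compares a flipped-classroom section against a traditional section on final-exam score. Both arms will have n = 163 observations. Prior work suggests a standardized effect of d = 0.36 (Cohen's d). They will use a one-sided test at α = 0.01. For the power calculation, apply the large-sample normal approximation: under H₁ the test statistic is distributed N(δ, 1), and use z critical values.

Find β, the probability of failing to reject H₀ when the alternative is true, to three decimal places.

β ≈ 0.178

Noncentrality parameter: δ = d·√(n/2) = 0.36 × √(163/2) = 3.2500
Critical value for a one-sided test at α = 0.01: z_α = 2.326.
Power = P(Z > 2.326 − δ) = Φ(0.924) = 0.8222.
Type II error: β = 1 − power = 1 − 0.8222 = 0.1778.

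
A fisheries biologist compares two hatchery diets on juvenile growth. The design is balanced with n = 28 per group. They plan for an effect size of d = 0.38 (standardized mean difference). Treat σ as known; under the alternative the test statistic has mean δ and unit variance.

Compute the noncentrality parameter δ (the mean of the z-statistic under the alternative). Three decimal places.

δ = d·√(n/2) = 0.38 × √(28/2) = 1.4218

δ ≈ 1.422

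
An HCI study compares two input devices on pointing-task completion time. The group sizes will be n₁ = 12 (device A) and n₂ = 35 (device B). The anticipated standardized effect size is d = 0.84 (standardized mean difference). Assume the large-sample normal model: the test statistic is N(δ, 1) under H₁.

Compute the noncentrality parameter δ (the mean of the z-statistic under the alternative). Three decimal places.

δ ≈ 2.511

The noncentrality parameter scales effect size by the design's sample-size factor: δ = d / √(1/n₁ + 1/n₂) = 0.84 / √(1/12 + 1/35) = 2.5110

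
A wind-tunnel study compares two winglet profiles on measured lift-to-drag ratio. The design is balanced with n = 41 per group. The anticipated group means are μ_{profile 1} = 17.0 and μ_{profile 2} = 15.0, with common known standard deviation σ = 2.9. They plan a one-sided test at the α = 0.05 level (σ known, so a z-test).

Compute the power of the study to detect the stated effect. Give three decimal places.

Standardized effect: d = |μ_{profile 1} − μ_{profile 2}| / σ = |17.0 − 15.0| / 2.9 = 0.6897
Noncentrality parameter: δ = d·√(n/2) = 0.6897 × √(41/2) = 3.1225
Critical value for a one-sided test at α = 0.05: z_α = 1.645.
Power = P(Z > 1.645 − δ) = Φ(1.478) = 0.9303.

Power ≈ 0.930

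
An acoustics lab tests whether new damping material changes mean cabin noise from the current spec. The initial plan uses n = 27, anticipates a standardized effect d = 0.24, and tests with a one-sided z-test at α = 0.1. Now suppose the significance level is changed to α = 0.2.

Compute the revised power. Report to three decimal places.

δ = d·√n = 0.24 × √27 = 1.2471 (unchanged). New critical value: z_{0.2} = 0.842.
Revised power = Φ(δ − 0.842) = Φ(0.405) = 0.6574.

Power ≈ 0.657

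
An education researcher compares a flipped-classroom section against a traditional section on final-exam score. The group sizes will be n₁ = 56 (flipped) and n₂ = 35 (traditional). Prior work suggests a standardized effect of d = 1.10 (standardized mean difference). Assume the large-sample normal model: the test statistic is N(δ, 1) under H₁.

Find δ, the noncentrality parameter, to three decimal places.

δ = d / √(1/n₁ + 1/n₂) = 1.10 / √(1/56 + 1/35) = 5.1051

δ ≈ 5.105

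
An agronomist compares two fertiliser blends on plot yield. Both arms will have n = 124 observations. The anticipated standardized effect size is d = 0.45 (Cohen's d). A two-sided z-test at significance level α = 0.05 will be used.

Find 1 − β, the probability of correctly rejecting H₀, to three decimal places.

Power ≈ 0.943

Noncentrality parameter: δ = d·√(n/2) = 0.45 × √(124/2) = 3.5433
Critical value for a two-sided test at α = 0.05: z_{α/2} = 1.960.
Power = Φ(δ − 1.960) + Φ(−δ − 1.960) = Φ(1.583) + Φ(-5.503) = 0.9433 + 0.0000 = 0.9433.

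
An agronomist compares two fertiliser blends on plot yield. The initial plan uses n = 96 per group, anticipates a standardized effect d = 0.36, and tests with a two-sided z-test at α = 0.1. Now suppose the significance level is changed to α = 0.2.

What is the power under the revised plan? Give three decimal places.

δ = d·√(n/2) = 0.36 × √(96/2) = 2.4942 (unchanged). New critical value: z_{0.1} = 1.282.
Revised power = Φ(δ − 1.282) + Φ(−δ − 1.282) = Φ(1.213) + Φ(-3.776) = 0.8874 + 0.0001 = 0.8874.

Power ≈ 0.887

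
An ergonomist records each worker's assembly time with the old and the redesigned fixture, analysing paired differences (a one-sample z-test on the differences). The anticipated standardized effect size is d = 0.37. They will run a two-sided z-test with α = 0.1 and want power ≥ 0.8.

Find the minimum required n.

Set Φ(δ − 1.645) = 0.8; then δ − 1.645 = Φ⁻¹(0.8) = 0.842, giving δ = 2.486.
(For δ > 0 the lower-tail rejection region contributes negligibly to power, so the one-term inversion is standard.)
δ = d·√n ⇒ n = (δ/d)² = (2.486 / 0.37)² = 45.16.
Round up to the next whole unit.

n = 46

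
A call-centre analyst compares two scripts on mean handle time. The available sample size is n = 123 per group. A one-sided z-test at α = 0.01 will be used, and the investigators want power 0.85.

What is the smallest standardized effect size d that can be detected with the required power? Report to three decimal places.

Need Φ(δ − 2.326) = 0.85, so δ = 2.326 + 1.036 = 3.363.
δ = d·√(n/2) ⇒ d = δ/√(n/2) = 3.363/√(123/2) = 0.4288.

d ≈ 0.429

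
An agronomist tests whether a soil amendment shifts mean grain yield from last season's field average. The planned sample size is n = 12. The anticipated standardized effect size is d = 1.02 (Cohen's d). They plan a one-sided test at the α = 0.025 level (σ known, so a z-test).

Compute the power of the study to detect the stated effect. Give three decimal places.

Noncentrality parameter: δ = d·√n = 1.02 × √12 = 3.5334
One-sided α = 0.025 → critical value z_{0.025} = 1.960.
Power = Φ(δ − 1.960) = Φ(1.573) = 0.9422.

Power ≈ 0.942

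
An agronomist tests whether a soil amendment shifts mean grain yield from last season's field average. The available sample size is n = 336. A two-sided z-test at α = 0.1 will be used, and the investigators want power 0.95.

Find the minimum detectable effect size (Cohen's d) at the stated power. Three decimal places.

Required noncentrality: δ = z_{0.05} + z_{0.05} = 1.645 + 1.645 = 3.290.
(Lower-tail contribution to power is negligible for δ > 0.)
δ = d·√n ⇒ d = δ/√n = 3.290/√336 = 0.1795.

d ≈ 0.179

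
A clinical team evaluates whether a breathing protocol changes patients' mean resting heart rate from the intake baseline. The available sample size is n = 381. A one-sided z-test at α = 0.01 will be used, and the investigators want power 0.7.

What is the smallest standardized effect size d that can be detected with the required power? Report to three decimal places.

Required noncentrality: δ = z_{0.01} + z_{0.30} = 2.326 + 0.524 = 2.851.
δ = d·√n ⇒ d = δ/√n = 2.851/√381 = 0.1460.

d ≈ 0.146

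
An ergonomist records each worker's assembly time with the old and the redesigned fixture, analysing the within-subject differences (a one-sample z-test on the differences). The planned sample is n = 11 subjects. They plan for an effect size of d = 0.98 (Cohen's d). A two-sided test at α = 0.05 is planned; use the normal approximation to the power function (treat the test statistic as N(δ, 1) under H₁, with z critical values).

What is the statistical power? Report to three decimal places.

Power ≈ 0.902

Noncentrality parameter: δ = d·√n = 0.98 × √11 = 3.2503
Critical value for a two-sided test at α = 0.05: z_{α/2} = 1.960.
Power = Φ(δ − 1.960) + Φ(−δ − 1.960) = Φ(1.290) + Φ(-5.210) = 0.9015 + 0.0000 = 0.9015.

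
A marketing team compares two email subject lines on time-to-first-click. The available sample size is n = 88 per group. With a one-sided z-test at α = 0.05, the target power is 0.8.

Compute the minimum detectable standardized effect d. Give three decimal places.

Required noncentrality: δ = z_{0.05} + z_{0.20} = 1.645 + 0.842 = 2.486.
δ = d·√(n/2) ⇒ d = δ/√(n/2) = 2.486/√(88/2) = 0.3749.

d ≈ 0.375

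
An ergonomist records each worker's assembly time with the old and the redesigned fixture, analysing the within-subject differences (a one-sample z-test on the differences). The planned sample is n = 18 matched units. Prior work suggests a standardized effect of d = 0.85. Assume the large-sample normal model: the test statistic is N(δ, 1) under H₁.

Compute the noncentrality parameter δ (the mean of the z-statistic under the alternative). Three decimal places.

δ = d·√n = 0.85 × √18 = 3.6062

δ ≈ 3.606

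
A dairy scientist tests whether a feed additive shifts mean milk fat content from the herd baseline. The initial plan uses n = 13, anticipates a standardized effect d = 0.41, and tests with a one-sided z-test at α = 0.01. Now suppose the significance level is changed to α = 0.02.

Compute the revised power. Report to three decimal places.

δ = d·√n = 0.41 × √13 = 1.4783 (unchanged). New critical value: z_{0.02} = 2.054.
Revised power = P(Z > 2.054 − δ) = Φ(-0.575) = 0.2825.

Power ≈ 0.282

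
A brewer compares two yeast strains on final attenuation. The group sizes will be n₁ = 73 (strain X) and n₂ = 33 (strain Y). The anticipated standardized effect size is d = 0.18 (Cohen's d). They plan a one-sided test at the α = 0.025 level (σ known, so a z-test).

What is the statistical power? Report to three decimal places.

Noncentrality parameter: δ = d / √(1/n₁ + 1/n₂) = 0.18 / √(1/73 + 1/33) = 0.8581
Critical value for a one-sided test at α = 0.025: z_α = 1.960.
Power = Φ(δ − 1.960) = Φ(-1.102) = 0.1353.

Power ≈ 0.135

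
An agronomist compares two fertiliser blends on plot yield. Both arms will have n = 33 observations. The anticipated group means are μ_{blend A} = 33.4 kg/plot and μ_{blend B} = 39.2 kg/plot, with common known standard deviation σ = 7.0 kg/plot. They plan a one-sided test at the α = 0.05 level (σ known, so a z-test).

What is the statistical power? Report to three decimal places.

Standardized effect: d = |μ_{blend A} − μ_{blend B}| / σ = |33.4 − 39.2| / 7.0 = 0.8286
Noncentrality parameter: δ = d·√(n/2) = 0.8286 × √(33/2) = 3.3657
One-sided α = 0.05 → critical value z_{0.05} = 1.645.
Power = Φ(δ − 1.645) = Φ(1.721) = 0.9574.

Power ≈ 0.957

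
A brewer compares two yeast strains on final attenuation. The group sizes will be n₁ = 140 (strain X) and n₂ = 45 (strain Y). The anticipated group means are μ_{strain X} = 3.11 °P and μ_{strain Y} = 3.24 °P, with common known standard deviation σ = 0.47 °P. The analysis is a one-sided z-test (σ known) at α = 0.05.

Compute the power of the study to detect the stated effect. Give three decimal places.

Power ≈ 0.488

Standardized effect: d = |μ_{strain X} − μ_{strain Y}| / σ = |3.11 − 3.24| / 0.47 = 0.2766
Noncentrality parameter: δ = d / √(1/n₁ + 1/n₂) = 0.2766 / √(1/140 + 1/45) = 1.6141
Critical value for a one-sided test at α = 0.05: z_α = 1.645.
Power = Φ(δ − 1.645) = Φ(-0.031) = 0.4877.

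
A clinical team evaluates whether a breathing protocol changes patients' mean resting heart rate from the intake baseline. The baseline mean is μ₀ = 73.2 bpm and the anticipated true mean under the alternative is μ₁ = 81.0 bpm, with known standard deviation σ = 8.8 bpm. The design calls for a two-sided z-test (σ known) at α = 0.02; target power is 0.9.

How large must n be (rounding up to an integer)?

n = 17

Standardized effect: d = |μ₁ − μ₀| / σ = |81.0 − 73.2| / 8.8 = 0.8864
For power 0.9 need Φ(δ − z_{0.01}) = 0.9, so δ = z_{0.01} + z_{0.10} = 2.326 + 1.282 = 3.608.
(The Φ(−δ − z_{α/2}) term is vanishingly small for δ > 0 and is dropped in the standard sample-size formula.)
δ = d·√n ⇒ n = (δ/d)² = (3.608 / 0.8864)² = 16.57.
Rounding up, n = 17.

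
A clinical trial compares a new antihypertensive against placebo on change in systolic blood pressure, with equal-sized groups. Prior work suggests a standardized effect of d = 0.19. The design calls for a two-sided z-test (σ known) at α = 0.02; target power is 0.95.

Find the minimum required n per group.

Set Φ(δ − 2.326) = 0.95; then δ − 2.326 = Φ⁻¹(0.95) = 1.645, giving δ = 3.971.
(Ignoring the negligible lower-tail rejection probability gives the usual closed-form inversion.)
δ = d·√(n/2) ⇒ n = 2(δ/d)² = 2 × (3.971 / 0.19)² = 873.71.
Rounding up, n = 874 per group.

n = 874 per group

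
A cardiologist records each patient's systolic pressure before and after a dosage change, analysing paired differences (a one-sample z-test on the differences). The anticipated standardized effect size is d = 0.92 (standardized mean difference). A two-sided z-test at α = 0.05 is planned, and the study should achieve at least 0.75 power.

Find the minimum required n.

For power 0.75 need Φ(δ − z_{0.025}) = 0.75, so δ = z_{0.025} + z_{0.25} = 1.960 + 0.674 = 2.634.
(For δ > 0 the lower-tail rejection region contributes negligibly to power, so the one-term inversion is standard.)
δ = d·√n ⇒ n = (δ/d)² = (2.634 / 0.92)² = 8.20.
Rounding up, n = 9.

n = 9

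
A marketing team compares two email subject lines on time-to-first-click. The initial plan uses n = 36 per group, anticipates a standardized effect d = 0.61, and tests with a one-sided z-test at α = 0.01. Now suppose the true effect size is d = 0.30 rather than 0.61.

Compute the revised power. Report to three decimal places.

Power ≈ 0.146

With d = 0.30: δ = d·√(n/2) = 0.30 × √(36/2) = 1.2728. Critical value z_{0.01} = 2.326.
Revised power = P(Z > 2.326 − δ) = Φ(-1.054) = 0.1460.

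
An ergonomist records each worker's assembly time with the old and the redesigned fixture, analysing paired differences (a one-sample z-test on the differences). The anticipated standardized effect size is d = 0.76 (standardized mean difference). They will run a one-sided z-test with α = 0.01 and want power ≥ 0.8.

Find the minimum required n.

n = 18

For power 0.8 need Φ(δ − z_{0.01}) = 0.8, so δ = z_{0.01} + z_{0.20} = 2.326 + 0.842 = 3.168.
δ = d·√n ⇒ n = (δ/d)² = (3.168 / 0.76)² = 17.38.
Round up to the next whole unit.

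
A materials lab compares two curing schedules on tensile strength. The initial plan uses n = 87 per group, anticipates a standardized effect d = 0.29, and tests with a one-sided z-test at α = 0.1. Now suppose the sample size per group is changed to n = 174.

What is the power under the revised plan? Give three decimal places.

Power ≈ 0.923

With n = 174 per group: δ = d·√(n/2) = 0.29 × √(174/2) = 2.7049. Critical value z_{0.1} = 1.282.
Revised power = Φ(δ − 1.282) = Φ(1.423) = 0.9227.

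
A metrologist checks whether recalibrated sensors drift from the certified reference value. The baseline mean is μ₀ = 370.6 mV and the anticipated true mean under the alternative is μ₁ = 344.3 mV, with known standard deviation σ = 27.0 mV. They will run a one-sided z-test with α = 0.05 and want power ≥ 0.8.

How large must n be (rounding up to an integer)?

Standardized effect: d = |μ₁ − μ₀| / σ = |344.3 − 370.6| / 27.0 = 0.9741
Set Φ(δ − 1.645) = 0.8; then δ − 1.645 = Φ⁻¹(0.8) = 0.842, giving δ = 2.486.
δ = d·√n ⇒ n = (δ/d)² = (2.486 / 0.9741)² = 6.52.
Rounding up, n = 7.

n = 7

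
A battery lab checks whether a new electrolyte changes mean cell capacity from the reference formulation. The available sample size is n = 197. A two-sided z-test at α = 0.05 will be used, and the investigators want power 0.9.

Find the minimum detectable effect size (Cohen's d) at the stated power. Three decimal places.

d ≈ 0.231

Need Φ(δ − 1.960) = 0.9, so δ = 1.960 + 1.282 = 3.242.
(Lower-tail contribution to power is negligible for δ > 0.)
δ = d·√n ⇒ d = δ/√n = 3.242/√197 = 0.2309.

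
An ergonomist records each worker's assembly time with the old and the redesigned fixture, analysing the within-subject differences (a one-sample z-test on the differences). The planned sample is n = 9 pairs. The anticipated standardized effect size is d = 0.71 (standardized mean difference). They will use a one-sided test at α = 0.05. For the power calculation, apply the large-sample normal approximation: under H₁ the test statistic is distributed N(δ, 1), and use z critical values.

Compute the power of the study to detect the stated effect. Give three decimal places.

Power ≈ 0.686

Noncentrality parameter: δ = d·√n = 0.71 × √9 = 2.1300
Critical value for a one-sided test at α = 0.05: z_α = 1.645.
Power = P(Z > 1.645 − δ) = Φ(0.485) = 0.6862.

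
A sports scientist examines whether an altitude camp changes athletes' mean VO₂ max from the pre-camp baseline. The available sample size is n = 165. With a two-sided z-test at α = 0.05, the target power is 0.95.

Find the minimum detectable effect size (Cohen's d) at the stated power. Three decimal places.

d ≈ 0.281

Need Φ(δ − 1.960) = 0.95, so δ = 1.960 + 1.645 = 3.605.
(Lower-tail contribution to power is negligible for δ > 0.)
δ = d·√n ⇒ d = δ/√n = 3.605/√165 = 0.2806.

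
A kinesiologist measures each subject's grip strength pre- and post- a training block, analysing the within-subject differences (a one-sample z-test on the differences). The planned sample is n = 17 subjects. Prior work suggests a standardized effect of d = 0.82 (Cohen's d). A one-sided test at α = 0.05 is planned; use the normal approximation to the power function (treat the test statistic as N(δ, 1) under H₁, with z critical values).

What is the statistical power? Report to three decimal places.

Noncentrality parameter: δ = d·√n = 0.82 × √17 = 3.3809
One-sided α = 0.05 → critical value z_{0.05} = 1.645.
Power = Φ(δ − 1.645) = Φ(1.736) = 0.9587.

Power ≈ 0.959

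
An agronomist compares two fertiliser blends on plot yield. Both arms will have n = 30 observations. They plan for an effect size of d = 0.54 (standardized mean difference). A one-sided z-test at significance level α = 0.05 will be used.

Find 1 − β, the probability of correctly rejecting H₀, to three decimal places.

Power ≈ 0.672

Noncentrality parameter: δ = d·√(n/2) = 0.54 × √(30/2) = 2.0914
One-sided α = 0.05 → critical value z_{0.05} = 1.645.
Power = P(Z > 1.645 − δ) = Φ(0.447) = 0.6724.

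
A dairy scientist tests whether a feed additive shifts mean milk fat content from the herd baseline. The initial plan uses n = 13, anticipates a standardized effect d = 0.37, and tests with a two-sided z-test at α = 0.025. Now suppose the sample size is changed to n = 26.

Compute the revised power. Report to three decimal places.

With n = 26: δ = d·√n = 0.37 × √26 = 1.8866. Critical value z_{0.0125} = 2.241.
Revised power = Φ(δ − 2.241) + Φ(−δ − 2.241) = Φ(-0.355) + Φ(-4.128) = 0.3614 + 0.0000 = 0.3614.

Power ≈ 0.361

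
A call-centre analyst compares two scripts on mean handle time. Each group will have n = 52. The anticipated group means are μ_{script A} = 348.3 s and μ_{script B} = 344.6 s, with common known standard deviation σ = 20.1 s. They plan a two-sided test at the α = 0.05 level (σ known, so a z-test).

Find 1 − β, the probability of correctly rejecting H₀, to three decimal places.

Power ≈ 0.155

Standardized effect: d = |μ_{script A} − μ_{script B}| / σ = |348.3 − 344.6| / 20.1 = 0.1841
Noncentrality parameter: δ = d·√(n/2) = 0.1841 × √(52/2) = 0.9386
Two-sided α = 0.05 → critical value z_{0.025} = 1.960.
Power = Φ(δ − 1.960) + Φ(−δ − 1.960) = Φ(-1.021) + Φ(-2.899) = 0.1535 + 0.0019 = 0.1554.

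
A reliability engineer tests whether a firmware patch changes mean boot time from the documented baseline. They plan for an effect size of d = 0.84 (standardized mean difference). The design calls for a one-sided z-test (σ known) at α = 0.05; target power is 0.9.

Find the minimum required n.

n = 13

Set Φ(δ − 1.645) = 0.9; then δ − 1.645 = Φ⁻¹(0.9) = 1.282, giving δ = 2.926.
δ = d·√n ⇒ n = (δ/d)² = (2.926 / 0.84)² = 12.14.
Rounding up, n = 13.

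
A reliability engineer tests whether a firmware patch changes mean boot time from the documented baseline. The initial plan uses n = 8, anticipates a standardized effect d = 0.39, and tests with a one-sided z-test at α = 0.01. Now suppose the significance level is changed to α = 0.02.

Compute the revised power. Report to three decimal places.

Power ≈ 0.171

δ = d·√n = 0.39 × √8 = 1.1031 (unchanged). New critical value: z_{0.02} = 2.054.
Revised power = P(Z > 2.054 − δ) = Φ(-0.951) = 0.1709.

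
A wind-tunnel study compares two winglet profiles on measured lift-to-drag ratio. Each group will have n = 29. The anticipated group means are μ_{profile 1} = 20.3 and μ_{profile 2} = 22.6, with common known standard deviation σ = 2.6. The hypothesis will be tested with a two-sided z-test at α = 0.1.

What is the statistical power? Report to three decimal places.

Standardized effect: d = |μ_{profile 1} − μ_{profile 2}| / σ = |20.3 − 22.6| / 2.6 = 0.8846
Noncentrality parameter: δ = d·√(n/2) = 0.8846 × √(29/2) = 3.3685
Two-sided α = 0.1 → critical value z_{0.05} = 1.645.
Power = Φ(δ − 1.645) + Φ(−δ − 1.645) = Φ(1.724) + Φ(-5.013) = 0.9576 + 0.0000 = 0.9576.

Power ≈ 0.958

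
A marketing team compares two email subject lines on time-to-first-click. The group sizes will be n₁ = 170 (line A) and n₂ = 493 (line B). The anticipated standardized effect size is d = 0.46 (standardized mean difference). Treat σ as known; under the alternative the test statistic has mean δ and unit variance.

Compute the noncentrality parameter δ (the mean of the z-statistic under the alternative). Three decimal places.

δ ≈ 5.172

The noncentrality parameter scales effect size by the design's sample-size factor: δ = d / √(1/n₁ + 1/n₂) = 0.46 / √(1/170 + 1/493) = 5.1719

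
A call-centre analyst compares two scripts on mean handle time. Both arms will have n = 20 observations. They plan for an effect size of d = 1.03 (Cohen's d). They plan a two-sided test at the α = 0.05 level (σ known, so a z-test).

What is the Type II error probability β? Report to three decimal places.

β ≈ 0.097

Noncentrality parameter: δ = d·√(n/2) = 1.03 × √(20/2) = 3.2571
Critical value for a two-sided test at α = 0.05: z_{α/2} = 1.960.
Power = Φ(δ − 1.960) + Φ(−δ − 1.960) = Φ(1.297) + Φ(-5.217) = 0.9027 + 0.0000 = 0.9027.
Type II error: β = 1 − power = 1 − 0.9027 = 0.0973.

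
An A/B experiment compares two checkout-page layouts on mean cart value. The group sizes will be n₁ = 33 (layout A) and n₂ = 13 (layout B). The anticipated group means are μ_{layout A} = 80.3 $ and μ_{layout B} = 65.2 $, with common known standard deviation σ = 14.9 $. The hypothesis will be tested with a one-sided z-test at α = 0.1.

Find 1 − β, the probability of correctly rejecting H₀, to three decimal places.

Power ≈ 0.965

Standardized effect: d = |μ_{layout A} − μ_{layout B}| / σ = |80.3 − 65.2| / 14.9 = 1.0134
Noncentrality parameter: λ = d / √(1/n₁ + 1/n₂) = 1.0134 / √(1/33 + 1/13) = 3.0949
Critical value for a one-sided test at α = 0.1: z_α = 1.282.
Power = P(Z > 1.282 − λ) = Φ(1.813) = 0.9651.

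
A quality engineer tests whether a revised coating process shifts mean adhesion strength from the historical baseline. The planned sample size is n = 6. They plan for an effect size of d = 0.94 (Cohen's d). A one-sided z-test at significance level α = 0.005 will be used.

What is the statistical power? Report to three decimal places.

Power ≈ 0.392

Noncentrality parameter: δ = d·√n = 0.94 × √6 = 2.3025
Critical value for a one-sided test at α = 0.005: z_α = 2.576.
Power = P(Z > 2.576 − δ) = Φ(-0.273) = 0.3923.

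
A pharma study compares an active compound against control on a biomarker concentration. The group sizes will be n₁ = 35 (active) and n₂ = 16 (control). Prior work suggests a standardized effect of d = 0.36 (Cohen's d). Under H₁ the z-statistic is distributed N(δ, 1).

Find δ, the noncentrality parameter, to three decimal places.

δ ≈ 1.193

δ = d / √(1/n₁ + 1/n₂) = 0.36 / √(1/35 + 1/16) = 1.1929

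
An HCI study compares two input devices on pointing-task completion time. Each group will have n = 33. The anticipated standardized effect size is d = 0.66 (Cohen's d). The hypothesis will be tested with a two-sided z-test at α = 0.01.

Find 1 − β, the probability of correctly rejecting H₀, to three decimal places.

Noncentrality parameter: δ = d·√(n/2) = 0.66 × √(33/2) = 2.6809
Critical value for a two-sided test at α = 0.01: z_{α/2} = 2.576.
Power = Φ(δ − 2.576) + Φ(−δ − 2.576) = Φ(0.105) + Φ(-5.257) = 0.5419 + 0.0000 = 0.5419.

Power ≈ 0.542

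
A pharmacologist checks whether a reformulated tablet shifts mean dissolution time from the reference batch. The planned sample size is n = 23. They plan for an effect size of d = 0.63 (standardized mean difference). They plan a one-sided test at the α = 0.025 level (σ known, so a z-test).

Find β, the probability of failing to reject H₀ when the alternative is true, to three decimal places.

Noncentrality parameter: δ = d·√n = 0.63 × √23 = 3.0214
Critical value for a one-sided test at α = 0.025: z_α = 1.960.
Power = P(Z > 1.960 − δ) = Φ(1.061) = 0.8557.
Type II error: β = 1 − power = 1 − 0.8557 = 0.1443.

β ≈ 0.144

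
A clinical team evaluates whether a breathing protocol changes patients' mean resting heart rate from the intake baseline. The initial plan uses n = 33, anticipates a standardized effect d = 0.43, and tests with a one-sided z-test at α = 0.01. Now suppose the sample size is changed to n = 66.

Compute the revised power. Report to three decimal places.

Power ≈ 0.878

With n = 66: δ = d·√n = 0.43 × √66 = 3.4933. Critical value z_{0.01} = 2.326.
Revised power = Φ(δ − 2.326) = Φ(1.167) = 0.8784.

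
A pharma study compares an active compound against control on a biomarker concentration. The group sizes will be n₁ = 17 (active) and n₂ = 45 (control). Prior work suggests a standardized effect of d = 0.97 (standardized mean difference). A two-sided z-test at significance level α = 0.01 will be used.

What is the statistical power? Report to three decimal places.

Noncentrality parameter: δ = d / √(1/n₁ + 1/n₂) = 0.97 / √(1/17 + 1/45) = 3.4073
Two-sided α = 0.01 → critical value z_{0.005} = 2.576.
Power = Φ(δ − 2.576) + Φ(−δ − 2.576) = Φ(0.831) + Φ(-5.983) = 0.7971 + 0.0000 = 0.7971.

Power ≈ 0.797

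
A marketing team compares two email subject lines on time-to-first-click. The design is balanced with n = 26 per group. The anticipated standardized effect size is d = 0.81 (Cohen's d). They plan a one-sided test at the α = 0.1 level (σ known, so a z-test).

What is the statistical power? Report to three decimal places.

Noncentrality parameter: δ = d·√(n/2) = 0.81 × √(26/2) = 2.9205
Critical value for a one-sided test at α = 0.1: z_α = 1.282.
Power = Φ(δ − 1.282) = Φ(1.639) = 0.9494.

Power ≈ 0.949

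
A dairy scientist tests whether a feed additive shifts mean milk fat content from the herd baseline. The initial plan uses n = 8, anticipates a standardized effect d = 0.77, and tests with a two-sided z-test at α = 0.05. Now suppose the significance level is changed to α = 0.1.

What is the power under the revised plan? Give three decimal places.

Power ≈ 0.703

δ = d·√n = 0.77 × √8 = 2.1779 (unchanged). New critical value: z_{0.05} = 1.645.
Revised power = Φ(δ − 1.645) + Φ(−δ − 1.645) = Φ(0.533) + Φ(-3.823) = 0.7030 + 0.0001 = 0.7031.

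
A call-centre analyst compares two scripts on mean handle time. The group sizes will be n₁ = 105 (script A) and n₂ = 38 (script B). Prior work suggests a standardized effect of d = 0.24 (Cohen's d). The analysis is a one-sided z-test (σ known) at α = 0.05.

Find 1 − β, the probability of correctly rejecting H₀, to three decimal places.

Power ≈ 0.353

Noncentrality parameter: δ = d / √(1/n₁ + 1/n₂) = 0.24 / √(1/105 + 1/38) = 1.2677
One-sided α = 0.05 → critical value z_{0.05} = 1.645.
Power = Φ(δ − 1.645) = Φ(-0.377) = 0.3530.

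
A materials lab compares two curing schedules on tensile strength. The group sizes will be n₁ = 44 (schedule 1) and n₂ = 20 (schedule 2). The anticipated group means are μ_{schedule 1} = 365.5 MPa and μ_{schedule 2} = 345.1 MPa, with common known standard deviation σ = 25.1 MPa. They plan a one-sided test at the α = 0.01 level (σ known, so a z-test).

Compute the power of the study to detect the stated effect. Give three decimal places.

Power ≈ 0.754

Standardized effect: d = |μ_{schedule 1} − μ_{schedule 2}| / σ = |365.5 − 345.1| / 25.1 = 0.8127
Noncentrality parameter: δ = d / √(1/n₁ + 1/n₂) = 0.8127 / √(1/44 + 1/20) = 3.0138
One-sided α = 0.01 → critical value z_{0.01} = 2.326.
Power = P(Z > 2.326 − δ) = Φ(0.687) = 0.7541.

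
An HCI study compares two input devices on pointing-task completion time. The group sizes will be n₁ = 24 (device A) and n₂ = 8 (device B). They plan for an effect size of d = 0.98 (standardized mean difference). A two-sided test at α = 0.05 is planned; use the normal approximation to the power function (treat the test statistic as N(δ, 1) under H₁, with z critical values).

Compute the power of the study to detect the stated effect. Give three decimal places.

Power ≈ 0.670

Noncentrality parameter: δ = d / √(1/n₁ + 1/n₂) = 0.98 / √(1/24 + 1/8) = 2.4005
Two-sided α = 0.05 → critical value z_{0.025} = 1.960.
Power = Φ(δ − 1.960) + Φ(−δ − 1.960) = Φ(0.441) + Φ(-4.360) = 0.6702 + 0.0000 = 0.6702.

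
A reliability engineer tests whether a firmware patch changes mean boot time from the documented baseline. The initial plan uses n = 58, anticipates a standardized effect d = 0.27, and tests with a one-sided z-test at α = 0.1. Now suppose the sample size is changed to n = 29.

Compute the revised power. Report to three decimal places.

Power ≈ 0.568

With n = 29: δ = d·√n = 0.27 × √29 = 1.4540. Critical value z_{0.1} = 1.282.
Revised power = P(Z > 1.282 − δ) = Φ(0.172) = 0.5685.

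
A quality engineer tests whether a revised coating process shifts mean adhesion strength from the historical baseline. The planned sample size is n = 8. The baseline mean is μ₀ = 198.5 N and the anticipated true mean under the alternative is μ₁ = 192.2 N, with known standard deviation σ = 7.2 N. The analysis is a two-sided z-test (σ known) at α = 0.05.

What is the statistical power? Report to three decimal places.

Power ≈ 0.697

Standardized effect: d = |μ₁ − μ₀| / σ = |192.2 − 198.5| / 7.2 = 0.8750
Noncentrality parameter: λ = d·√n = 0.8750 × √8 = 2.4749
Two-sided α = 0.05 → critical value z_{0.025} = 1.960.
Power = Φ(λ − 1.960) + Φ(−λ − 1.960) = Φ(0.515) + Φ(-4.435) = 0.6967 + 0.0000 = 0.6967.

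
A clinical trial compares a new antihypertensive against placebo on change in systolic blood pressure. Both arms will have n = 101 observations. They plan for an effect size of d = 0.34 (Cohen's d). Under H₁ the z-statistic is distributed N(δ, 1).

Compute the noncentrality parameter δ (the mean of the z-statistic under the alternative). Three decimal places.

δ ≈ 2.416

δ = d·√(n/2) = 0.34 × √(101/2) = 2.4162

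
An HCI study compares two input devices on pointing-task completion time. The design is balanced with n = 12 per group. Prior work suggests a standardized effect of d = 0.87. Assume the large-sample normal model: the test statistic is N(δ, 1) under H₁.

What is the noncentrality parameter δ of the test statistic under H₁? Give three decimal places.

δ ≈ 2.131

δ = d·√(n/2) = 0.87 × √(12/2) = 2.1311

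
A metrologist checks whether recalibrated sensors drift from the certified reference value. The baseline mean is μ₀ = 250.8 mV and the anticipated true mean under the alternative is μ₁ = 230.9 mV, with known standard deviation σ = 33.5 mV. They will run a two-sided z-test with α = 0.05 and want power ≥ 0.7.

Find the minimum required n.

n = 18

Standardized effect: d = |μ₁ − μ₀| / σ = |230.9 − 250.8| / 33.5 = 0.5940
Set Φ(δ − 1.960) = 0.7; then δ − 1.960 = Φ⁻¹(0.7) = 0.524, giving δ = 2.484.
(For δ > 0 the lower-tail rejection region contributes negligibly to power, so the one-term inversion is standard.)
δ = d·√n ⇒ n = (δ/d)² = (2.484 / 0.5940)² = 17.49.
Rounding up, n = 18.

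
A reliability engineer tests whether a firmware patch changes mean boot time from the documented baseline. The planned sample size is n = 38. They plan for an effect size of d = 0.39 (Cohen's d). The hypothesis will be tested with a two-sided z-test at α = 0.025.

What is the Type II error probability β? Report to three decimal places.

β ≈ 0.435

Noncentrality parameter: δ = d·√n = 0.39 × √38 = 2.4041
Critical value for a two-sided test at α = 0.025: z_{α/2} = 2.241.
Power = Φ(δ − 2.241) + Φ(−δ − 2.241) = Φ(0.163) + Φ(-4.646) = 0.5646 + 0.0000 = 0.5646.
Type II error: β = 1 − power = 1 − 0.5646 = 0.4354.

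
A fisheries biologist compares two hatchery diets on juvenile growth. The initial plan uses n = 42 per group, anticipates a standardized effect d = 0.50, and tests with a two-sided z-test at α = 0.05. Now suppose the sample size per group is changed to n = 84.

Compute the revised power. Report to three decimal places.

Power ≈ 0.900

With n = 84 per group: δ = d·√(n/2) = 0.50 × √(84/2) = 3.2404. Critical value z_{0.025} = 1.960.
Revised power = Φ(δ − 1.960) + Φ(−δ − 1.960) = Φ(1.280) + Φ(-5.200) = 0.8998 + 0.0000 = 0.8998.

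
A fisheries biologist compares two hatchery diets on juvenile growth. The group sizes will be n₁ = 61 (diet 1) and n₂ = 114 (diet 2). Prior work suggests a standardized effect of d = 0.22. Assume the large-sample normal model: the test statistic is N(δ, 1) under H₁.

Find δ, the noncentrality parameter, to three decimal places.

δ ≈ 1.387

The noncentrality parameter scales effect size by the design's sample-size factor: δ = d / √(1/n₁ + 1/n₂) = 0.22 / √(1/61 + 1/114) = 1.3868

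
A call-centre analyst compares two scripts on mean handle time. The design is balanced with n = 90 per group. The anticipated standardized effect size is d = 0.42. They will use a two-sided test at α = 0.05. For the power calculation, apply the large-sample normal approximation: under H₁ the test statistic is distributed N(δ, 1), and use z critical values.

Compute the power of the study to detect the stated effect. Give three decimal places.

Noncentrality parameter: δ = d·√(n/2) = 0.42 × √(90/2) = 2.8174
Two-sided α = 0.05 → critical value z_{0.025} = 1.960.
Power = Φ(δ − 1.960) + Φ(−δ − 1.960) = Φ(0.857) + Φ(-4.777) = 0.8044 + 0.0000 = 0.8044.

Power ≈ 0.804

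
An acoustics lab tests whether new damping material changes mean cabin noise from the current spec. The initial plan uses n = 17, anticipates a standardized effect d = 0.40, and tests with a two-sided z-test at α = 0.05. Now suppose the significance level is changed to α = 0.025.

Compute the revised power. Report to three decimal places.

δ = d·√n = 0.40 × √17 = 1.6492 (unchanged). New critical value: z_{0.0125} = 2.241.
Revised power = Φ(δ − 2.241) + Φ(−δ − 2.241) = Φ(-0.592) + Φ(-3.891) = 0.2769 + 0.0000 = 0.2769.

Power ≈ 0.277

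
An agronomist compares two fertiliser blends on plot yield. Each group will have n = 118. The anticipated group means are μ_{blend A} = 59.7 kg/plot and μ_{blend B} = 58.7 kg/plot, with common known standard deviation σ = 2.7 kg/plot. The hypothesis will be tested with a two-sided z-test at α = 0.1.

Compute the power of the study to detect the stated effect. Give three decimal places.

Power ≈ 0.885

Standardized effect: d = |μ_{blend A} − μ_{blend B}| / σ = |59.7 − 58.7| / 2.7 = 0.3704
Noncentrality parameter: δ = d·√(n/2) = 0.3704 × √(118/2) = 2.8449
Two-sided α = 0.1 → critical value z_{0.05} = 1.645.
Power = Φ(δ − 1.645) + Φ(−δ − 1.645) = Φ(1.200) + Φ(-4.490) = 0.8849 + 0.0000 = 0.8849.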